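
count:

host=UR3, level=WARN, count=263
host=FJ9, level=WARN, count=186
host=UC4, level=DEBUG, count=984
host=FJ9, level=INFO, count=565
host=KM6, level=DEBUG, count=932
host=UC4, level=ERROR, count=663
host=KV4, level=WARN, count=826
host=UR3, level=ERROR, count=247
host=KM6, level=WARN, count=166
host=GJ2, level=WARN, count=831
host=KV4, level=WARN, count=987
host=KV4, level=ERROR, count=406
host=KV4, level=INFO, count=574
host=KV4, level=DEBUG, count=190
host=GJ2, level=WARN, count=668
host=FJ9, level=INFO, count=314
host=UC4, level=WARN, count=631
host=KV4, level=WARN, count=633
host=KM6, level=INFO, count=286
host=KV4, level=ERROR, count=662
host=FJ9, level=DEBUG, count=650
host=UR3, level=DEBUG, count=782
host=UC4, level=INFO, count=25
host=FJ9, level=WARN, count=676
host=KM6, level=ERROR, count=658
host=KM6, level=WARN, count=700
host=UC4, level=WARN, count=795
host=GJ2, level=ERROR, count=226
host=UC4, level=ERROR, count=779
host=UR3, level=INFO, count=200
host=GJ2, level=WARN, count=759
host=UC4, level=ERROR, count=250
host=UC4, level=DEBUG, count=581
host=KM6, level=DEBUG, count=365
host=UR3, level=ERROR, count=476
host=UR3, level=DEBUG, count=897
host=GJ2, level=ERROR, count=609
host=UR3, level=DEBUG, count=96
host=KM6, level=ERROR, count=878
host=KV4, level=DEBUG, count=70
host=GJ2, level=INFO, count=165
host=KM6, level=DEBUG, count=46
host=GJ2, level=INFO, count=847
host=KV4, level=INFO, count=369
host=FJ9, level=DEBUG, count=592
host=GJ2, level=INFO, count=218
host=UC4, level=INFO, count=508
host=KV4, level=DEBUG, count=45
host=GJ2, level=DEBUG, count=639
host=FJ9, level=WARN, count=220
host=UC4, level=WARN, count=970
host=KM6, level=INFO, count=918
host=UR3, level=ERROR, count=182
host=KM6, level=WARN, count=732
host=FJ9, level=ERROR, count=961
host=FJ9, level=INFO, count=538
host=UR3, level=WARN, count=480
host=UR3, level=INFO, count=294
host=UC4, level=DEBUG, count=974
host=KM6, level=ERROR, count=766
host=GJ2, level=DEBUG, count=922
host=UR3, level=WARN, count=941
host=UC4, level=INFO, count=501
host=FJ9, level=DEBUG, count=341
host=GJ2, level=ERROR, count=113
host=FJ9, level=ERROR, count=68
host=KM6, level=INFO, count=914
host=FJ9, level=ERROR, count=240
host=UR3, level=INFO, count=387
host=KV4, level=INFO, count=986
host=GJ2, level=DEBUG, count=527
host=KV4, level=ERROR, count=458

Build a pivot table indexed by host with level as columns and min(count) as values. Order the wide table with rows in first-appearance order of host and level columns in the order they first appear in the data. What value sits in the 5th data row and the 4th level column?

406

With rows in first-appearance order of host, row 5 is host=KV4. level columns in first-appearance order: WARN, DEBUG, INFO, ERROR; column 4 is ERROR.
Long rows with host=KV4, level=ERROR: min(406, 662, 458) = 406.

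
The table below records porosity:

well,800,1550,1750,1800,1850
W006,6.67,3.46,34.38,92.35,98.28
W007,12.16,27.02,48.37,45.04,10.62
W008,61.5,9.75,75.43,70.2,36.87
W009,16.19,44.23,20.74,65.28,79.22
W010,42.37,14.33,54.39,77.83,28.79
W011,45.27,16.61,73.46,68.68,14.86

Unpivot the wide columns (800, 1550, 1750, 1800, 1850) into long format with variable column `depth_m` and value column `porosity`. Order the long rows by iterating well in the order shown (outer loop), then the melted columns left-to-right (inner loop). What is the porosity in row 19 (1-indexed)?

65.28

30 rows total (6 × 5). Row 19: index ⌊(19-1)/5⌋ = 3 into well → W009; (19-1) mod 5 = 3 into the melted columns → 1800.
So row 19 is (W009, 1800, 65.28); porosity = 65.28.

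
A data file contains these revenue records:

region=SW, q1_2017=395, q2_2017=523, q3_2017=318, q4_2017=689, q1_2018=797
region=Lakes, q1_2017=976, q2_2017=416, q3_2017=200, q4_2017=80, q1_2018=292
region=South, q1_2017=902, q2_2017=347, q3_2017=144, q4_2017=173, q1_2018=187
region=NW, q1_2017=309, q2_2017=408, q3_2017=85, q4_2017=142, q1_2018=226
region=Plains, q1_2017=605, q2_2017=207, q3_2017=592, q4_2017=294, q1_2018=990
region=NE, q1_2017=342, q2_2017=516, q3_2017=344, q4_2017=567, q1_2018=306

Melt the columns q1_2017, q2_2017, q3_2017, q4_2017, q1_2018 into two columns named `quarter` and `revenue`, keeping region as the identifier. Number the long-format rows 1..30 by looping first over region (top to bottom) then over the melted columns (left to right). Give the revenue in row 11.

902

30 rows total (6 × 5). Row 11: index ⌊(11-1)/5⌋ = 2 into region → South; (11-1) mod 5 = 0 into the melted columns → q1_2017.
So row 11 is (South, q1_2017, 902); revenue = 902.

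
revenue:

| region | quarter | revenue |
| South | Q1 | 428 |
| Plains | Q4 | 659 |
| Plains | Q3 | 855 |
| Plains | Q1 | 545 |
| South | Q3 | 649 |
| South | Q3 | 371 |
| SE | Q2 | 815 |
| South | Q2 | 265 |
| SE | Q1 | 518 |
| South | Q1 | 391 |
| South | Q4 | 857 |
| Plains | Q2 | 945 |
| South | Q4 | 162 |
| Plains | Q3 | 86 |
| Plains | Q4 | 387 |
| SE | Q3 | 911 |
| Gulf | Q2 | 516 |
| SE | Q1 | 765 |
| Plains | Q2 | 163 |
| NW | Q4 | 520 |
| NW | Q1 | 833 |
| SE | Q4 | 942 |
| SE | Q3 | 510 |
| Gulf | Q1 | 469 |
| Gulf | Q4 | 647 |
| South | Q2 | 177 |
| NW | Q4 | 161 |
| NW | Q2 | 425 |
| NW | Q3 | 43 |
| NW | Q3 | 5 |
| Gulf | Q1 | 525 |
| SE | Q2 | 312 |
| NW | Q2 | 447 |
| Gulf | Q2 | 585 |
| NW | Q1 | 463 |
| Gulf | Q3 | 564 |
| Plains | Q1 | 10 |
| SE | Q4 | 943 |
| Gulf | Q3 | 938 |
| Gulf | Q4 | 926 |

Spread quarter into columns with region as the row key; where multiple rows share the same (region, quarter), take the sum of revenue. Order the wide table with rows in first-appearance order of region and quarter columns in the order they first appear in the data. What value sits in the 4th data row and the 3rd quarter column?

1502

With rows in first-appearance order of region, row 4 is region=Gulf. quarter columns in first-appearance order: Q1, Q4, Q3, Q2; column 3 is Q3.
Long rows with region=Gulf, quarter=Q3: 564 + 938 = 1502.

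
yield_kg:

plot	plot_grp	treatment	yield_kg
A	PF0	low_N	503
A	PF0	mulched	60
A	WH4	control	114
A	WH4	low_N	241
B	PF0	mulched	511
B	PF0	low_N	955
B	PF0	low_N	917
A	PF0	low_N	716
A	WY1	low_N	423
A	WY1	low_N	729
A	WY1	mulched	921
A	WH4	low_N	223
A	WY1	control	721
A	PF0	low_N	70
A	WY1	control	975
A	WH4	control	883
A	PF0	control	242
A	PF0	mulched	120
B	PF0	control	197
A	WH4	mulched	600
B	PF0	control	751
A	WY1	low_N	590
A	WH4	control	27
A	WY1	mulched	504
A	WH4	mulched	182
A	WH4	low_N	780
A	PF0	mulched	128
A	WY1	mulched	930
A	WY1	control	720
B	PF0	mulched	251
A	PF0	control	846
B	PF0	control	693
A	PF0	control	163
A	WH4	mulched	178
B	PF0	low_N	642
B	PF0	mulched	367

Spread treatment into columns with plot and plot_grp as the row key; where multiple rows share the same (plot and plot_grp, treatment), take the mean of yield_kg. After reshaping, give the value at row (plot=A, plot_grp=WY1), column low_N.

Rows with plot=A, plot_grp=WY1 and treatment=low_N: yield_kg values are 423, 729, 590.
(423 + 729 + 590) / 3 = 580.67.

580.67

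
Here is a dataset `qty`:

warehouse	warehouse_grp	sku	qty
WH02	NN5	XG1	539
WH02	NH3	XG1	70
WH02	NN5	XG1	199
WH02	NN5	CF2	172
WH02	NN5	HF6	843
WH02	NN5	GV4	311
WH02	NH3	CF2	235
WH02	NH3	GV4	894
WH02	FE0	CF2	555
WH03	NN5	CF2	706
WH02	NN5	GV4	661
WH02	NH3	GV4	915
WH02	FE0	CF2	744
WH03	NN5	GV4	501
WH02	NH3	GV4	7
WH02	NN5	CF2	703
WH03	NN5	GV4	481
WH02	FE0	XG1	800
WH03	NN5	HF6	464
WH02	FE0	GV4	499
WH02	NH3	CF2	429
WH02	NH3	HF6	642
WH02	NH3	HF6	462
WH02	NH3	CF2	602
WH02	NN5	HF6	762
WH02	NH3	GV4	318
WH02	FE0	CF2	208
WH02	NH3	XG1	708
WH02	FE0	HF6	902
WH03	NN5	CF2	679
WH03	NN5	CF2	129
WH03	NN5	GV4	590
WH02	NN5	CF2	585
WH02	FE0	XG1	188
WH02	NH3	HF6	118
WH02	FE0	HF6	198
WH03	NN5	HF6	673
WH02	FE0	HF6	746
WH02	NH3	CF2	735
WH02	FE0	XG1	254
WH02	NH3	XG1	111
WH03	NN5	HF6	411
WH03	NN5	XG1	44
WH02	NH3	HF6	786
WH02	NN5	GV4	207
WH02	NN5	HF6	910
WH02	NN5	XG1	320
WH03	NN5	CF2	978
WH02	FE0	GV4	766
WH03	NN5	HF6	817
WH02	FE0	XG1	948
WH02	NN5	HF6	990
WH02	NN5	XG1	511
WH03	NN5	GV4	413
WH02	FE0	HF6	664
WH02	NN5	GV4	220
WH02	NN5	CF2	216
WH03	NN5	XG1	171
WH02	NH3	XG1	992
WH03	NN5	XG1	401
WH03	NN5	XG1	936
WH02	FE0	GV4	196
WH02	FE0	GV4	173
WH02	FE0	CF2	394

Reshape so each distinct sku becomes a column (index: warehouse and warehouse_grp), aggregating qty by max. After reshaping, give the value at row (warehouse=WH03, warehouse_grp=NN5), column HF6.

817

Rows with warehouse=WH03, warehouse_grp=NN5 and sku=HF6: qty values are 464, 673, 411, 817.
max(464, 673, 411, 817) = 817.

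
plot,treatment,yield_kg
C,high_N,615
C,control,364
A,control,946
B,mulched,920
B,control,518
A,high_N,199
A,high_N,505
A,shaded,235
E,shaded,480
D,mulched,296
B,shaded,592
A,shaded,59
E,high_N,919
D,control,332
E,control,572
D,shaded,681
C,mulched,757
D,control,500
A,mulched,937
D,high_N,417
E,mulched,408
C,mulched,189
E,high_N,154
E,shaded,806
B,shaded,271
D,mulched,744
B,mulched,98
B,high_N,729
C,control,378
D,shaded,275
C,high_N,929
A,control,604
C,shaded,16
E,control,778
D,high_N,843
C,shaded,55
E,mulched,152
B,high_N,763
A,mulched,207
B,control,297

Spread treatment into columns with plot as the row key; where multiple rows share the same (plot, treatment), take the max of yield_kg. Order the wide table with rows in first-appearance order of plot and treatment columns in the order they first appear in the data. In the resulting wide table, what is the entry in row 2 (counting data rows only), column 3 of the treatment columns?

With rows in first-appearance order of plot, row 2 is plot=A. treatment columns in first-appearance order: high_N, control, mulched, shaded; column 3 is mulched.
Long rows with plot=A, treatment=mulched: max(937, 207) = 937.

937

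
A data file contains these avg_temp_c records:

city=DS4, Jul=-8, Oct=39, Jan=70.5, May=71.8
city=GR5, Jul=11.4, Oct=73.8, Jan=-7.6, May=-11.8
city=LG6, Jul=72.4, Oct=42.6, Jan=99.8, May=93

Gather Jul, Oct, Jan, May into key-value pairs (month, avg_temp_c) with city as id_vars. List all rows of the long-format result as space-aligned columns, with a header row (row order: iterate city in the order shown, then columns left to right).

city  month  avg_temp_c
DS4   Jul    -8        
DS4   Oct    39        
DS4   Jan    70.5      
DS4   May    71.8      
GR5   Jul    11.4      
GR5   Oct    73.8      
GR5   Jan    -7.6      
GR5   May    -11.8     
LG6   Jul    72.4      
LG6   Oct    42.6      
LG6   Jan    99.8      
LG6   May    93        

Each (city, column) pair becomes one row: 3 × 4 = 12 rows.
For example, (DS4, Jul) → avg_temp_c=-8.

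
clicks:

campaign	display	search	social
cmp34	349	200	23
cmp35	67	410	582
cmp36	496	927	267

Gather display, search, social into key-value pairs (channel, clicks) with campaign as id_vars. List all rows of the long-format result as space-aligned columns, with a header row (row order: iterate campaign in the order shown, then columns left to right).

campaign  channel  clicks
cmp34     display  349   
cmp34     search   200   
cmp34     social   23    
cmp35     display  67    
cmp35     search   410   
cmp35     social   582   
cmp36     display  496   
cmp36     search   927   
cmp36     social   267   

Each (campaign, column) pair becomes one row: 3 × 3 = 9 rows.
For example, (cmp34, display) → clicks=349.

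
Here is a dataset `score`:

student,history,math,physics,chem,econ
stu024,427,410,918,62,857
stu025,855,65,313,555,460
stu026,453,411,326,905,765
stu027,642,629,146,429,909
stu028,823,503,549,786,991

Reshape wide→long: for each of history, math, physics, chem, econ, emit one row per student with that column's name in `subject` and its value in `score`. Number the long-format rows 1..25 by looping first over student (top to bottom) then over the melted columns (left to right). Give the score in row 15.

25 rows total (5 × 5). Row 15: index ⌊(15-1)/5⌋ = 2 into student → stu026; (15-1) mod 5 = 4 into the melted columns → econ.
So row 15 is (stu026, econ, 765); score = 765.

765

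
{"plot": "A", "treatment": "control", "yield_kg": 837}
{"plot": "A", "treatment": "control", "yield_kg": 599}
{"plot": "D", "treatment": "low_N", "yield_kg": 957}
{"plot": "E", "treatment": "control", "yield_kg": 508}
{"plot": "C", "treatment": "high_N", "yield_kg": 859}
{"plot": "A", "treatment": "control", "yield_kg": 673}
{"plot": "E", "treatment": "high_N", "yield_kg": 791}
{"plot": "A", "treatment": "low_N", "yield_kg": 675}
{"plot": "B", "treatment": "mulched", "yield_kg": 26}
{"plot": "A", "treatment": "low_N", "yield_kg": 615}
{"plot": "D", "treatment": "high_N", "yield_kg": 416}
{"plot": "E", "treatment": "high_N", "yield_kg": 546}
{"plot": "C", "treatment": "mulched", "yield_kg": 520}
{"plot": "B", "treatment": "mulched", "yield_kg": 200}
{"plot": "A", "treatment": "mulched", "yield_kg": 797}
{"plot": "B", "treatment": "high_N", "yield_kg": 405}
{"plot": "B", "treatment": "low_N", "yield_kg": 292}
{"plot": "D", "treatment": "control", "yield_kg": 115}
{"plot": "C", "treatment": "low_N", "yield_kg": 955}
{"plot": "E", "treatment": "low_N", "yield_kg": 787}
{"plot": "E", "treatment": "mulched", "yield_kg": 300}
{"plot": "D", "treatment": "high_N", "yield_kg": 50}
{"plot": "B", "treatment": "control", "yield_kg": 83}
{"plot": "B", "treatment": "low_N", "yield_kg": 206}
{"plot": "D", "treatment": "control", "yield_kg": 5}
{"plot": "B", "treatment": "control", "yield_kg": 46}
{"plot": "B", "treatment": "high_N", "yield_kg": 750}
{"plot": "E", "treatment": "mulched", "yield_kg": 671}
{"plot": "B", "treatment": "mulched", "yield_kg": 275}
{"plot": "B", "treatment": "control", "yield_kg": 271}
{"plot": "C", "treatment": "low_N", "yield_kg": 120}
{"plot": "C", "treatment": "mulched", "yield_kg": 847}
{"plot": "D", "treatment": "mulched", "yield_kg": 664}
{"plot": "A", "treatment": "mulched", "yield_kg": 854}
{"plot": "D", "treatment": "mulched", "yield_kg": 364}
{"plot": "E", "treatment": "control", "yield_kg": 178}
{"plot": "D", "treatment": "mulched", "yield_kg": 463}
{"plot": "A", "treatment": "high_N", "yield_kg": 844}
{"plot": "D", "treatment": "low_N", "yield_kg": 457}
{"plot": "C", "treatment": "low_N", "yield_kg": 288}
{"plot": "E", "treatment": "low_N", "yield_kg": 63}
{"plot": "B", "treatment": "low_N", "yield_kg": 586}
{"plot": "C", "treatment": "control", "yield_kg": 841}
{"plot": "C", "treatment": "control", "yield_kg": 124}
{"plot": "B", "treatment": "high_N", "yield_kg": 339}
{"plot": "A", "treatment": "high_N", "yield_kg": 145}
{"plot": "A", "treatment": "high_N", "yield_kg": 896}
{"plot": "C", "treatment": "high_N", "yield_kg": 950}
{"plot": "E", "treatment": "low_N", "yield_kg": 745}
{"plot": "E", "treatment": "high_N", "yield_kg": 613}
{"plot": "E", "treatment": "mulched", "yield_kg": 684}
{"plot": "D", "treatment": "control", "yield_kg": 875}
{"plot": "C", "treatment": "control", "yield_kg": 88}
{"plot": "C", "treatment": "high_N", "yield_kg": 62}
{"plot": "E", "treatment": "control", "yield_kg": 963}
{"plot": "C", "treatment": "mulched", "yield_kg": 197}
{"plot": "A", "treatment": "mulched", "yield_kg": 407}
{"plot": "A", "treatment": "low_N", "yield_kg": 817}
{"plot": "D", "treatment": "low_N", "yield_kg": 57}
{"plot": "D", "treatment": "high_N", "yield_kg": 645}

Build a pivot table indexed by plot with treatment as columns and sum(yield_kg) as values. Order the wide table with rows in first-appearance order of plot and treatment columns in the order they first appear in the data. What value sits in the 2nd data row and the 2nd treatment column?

With rows in first-appearance order of plot, row 2 is plot=D. treatment columns in first-appearance order: control, low_N, high_N, mulched; column 2 is low_N.
Long rows with plot=D, treatment=low_N: 957 + 457 + 57 = 1471.

1471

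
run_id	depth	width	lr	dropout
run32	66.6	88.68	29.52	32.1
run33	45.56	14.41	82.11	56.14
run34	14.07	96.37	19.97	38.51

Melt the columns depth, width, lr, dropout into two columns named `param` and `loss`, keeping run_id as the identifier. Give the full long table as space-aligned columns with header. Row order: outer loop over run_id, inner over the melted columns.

run_id  param    loss 
run32   depth    66.6 
run32   width    88.68
run32   lr       29.52
run32   dropout  32.1 
run33   depth    45.56
run33   width    14.41
run33   lr       82.11
run33   dropout  56.14
run34   depth    14.07
run34   width    96.37
run34   lr       19.97
run34   dropout  38.51

Each (run_id, column) pair becomes one row: 3 × 4 = 12 rows.
For example, (run32, depth) → loss=66.6.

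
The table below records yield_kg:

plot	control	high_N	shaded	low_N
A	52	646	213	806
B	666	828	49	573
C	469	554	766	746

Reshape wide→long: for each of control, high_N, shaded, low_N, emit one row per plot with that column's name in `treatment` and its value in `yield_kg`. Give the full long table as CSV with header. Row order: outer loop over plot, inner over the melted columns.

plot,treatment,yield_kg
A,control,52
A,high_N,646
A,shaded,213
A,low_N,806
B,control,666
B,high_N,828
B,shaded,49
B,low_N,573
C,control,469
C,high_N,554
C,shaded,766
C,low_N,746

Each (plot, column) pair becomes one row: 3 × 4 = 12 rows.
For example, (A, control) → yield_kg=52.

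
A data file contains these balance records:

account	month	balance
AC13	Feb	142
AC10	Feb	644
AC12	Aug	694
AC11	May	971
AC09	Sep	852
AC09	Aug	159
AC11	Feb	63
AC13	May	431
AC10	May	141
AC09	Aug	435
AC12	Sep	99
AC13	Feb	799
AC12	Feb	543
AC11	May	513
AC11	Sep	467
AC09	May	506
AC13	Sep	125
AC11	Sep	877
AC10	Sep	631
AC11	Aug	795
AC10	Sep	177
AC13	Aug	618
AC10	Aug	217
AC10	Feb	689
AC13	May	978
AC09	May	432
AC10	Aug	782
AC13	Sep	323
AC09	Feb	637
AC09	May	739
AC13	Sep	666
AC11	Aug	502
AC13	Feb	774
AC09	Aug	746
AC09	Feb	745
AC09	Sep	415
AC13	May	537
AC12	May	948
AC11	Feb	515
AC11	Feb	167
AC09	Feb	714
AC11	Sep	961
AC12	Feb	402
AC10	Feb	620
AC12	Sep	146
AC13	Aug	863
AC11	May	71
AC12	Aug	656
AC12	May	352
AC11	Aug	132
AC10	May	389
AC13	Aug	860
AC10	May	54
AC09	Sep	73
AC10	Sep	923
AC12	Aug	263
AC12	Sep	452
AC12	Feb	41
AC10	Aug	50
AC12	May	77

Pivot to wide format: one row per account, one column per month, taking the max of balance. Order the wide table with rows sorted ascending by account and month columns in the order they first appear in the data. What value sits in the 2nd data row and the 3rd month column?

389

With rows sorted ascending by account, row 2 is account=AC10. month columns in first-appearance order: Feb, Aug, May, Sep; column 3 is May.
Long rows with account=AC10, month=May: max(141, 389, 54) = 389.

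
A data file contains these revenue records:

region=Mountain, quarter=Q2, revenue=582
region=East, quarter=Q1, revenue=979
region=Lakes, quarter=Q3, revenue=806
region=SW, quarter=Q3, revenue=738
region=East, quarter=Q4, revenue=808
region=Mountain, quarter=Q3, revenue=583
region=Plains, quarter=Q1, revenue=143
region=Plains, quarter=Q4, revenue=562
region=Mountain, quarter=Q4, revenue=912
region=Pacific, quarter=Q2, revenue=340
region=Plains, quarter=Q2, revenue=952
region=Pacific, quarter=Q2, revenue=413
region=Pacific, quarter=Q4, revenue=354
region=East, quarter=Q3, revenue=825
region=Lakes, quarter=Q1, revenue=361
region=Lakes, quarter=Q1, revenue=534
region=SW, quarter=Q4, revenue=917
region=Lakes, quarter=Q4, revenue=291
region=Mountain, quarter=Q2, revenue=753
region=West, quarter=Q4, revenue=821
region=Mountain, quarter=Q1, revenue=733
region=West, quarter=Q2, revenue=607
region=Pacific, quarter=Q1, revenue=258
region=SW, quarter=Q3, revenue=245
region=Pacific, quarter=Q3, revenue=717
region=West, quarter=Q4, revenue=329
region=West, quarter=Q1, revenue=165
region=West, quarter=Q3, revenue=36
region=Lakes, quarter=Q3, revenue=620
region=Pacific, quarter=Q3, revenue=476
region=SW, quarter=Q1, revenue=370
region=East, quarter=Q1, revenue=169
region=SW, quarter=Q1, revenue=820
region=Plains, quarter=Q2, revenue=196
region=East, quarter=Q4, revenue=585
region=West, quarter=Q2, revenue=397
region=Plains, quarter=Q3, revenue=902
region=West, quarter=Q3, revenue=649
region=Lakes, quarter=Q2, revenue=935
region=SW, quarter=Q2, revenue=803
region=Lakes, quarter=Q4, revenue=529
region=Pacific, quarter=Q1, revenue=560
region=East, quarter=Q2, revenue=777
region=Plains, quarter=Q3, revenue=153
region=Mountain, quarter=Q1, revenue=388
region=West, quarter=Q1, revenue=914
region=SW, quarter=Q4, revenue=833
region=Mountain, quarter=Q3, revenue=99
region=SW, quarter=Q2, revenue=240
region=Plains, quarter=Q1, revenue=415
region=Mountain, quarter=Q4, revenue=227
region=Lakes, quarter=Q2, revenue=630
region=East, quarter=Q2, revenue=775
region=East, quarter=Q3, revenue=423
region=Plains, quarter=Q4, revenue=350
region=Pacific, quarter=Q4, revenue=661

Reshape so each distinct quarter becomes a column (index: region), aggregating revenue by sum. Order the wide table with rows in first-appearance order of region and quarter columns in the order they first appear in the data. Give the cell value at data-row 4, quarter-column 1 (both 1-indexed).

1043

With rows in first-appearance order of region, row 4 is region=SW. quarter columns in first-appearance order: Q2, Q1, Q3, Q4; column 1 is Q2.
Long rows with region=SW, quarter=Q2: 803 + 240 = 1043.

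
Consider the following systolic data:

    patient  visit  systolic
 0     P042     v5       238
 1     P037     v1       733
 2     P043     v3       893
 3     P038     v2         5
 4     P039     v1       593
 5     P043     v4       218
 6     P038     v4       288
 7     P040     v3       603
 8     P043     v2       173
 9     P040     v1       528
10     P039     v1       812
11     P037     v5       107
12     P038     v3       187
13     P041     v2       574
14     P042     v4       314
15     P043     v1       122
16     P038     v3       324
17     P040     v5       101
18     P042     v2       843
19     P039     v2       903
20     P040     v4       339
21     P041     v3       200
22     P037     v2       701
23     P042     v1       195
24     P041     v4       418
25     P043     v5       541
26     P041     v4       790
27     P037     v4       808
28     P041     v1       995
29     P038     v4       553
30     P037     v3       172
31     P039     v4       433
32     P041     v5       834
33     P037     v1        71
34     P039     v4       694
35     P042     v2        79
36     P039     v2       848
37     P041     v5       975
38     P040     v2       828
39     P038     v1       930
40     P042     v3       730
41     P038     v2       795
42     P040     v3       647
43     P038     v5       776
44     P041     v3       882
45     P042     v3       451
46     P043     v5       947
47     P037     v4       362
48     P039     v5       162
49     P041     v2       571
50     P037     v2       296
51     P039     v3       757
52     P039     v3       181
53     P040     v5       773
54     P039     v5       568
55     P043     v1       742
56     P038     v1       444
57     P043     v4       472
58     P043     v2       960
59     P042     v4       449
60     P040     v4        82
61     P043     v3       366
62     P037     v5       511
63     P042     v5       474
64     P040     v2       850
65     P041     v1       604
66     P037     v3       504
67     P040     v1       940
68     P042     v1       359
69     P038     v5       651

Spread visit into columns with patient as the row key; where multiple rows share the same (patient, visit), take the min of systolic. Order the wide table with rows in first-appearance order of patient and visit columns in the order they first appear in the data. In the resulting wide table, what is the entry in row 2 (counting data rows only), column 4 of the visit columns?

With rows in first-appearance order of patient, row 2 is patient=P037. visit columns in first-appearance order: v5, v1, v3, v2, v4; column 4 is v2.
Long rows with patient=P037, visit=v2: min(701, 296) = 296.

296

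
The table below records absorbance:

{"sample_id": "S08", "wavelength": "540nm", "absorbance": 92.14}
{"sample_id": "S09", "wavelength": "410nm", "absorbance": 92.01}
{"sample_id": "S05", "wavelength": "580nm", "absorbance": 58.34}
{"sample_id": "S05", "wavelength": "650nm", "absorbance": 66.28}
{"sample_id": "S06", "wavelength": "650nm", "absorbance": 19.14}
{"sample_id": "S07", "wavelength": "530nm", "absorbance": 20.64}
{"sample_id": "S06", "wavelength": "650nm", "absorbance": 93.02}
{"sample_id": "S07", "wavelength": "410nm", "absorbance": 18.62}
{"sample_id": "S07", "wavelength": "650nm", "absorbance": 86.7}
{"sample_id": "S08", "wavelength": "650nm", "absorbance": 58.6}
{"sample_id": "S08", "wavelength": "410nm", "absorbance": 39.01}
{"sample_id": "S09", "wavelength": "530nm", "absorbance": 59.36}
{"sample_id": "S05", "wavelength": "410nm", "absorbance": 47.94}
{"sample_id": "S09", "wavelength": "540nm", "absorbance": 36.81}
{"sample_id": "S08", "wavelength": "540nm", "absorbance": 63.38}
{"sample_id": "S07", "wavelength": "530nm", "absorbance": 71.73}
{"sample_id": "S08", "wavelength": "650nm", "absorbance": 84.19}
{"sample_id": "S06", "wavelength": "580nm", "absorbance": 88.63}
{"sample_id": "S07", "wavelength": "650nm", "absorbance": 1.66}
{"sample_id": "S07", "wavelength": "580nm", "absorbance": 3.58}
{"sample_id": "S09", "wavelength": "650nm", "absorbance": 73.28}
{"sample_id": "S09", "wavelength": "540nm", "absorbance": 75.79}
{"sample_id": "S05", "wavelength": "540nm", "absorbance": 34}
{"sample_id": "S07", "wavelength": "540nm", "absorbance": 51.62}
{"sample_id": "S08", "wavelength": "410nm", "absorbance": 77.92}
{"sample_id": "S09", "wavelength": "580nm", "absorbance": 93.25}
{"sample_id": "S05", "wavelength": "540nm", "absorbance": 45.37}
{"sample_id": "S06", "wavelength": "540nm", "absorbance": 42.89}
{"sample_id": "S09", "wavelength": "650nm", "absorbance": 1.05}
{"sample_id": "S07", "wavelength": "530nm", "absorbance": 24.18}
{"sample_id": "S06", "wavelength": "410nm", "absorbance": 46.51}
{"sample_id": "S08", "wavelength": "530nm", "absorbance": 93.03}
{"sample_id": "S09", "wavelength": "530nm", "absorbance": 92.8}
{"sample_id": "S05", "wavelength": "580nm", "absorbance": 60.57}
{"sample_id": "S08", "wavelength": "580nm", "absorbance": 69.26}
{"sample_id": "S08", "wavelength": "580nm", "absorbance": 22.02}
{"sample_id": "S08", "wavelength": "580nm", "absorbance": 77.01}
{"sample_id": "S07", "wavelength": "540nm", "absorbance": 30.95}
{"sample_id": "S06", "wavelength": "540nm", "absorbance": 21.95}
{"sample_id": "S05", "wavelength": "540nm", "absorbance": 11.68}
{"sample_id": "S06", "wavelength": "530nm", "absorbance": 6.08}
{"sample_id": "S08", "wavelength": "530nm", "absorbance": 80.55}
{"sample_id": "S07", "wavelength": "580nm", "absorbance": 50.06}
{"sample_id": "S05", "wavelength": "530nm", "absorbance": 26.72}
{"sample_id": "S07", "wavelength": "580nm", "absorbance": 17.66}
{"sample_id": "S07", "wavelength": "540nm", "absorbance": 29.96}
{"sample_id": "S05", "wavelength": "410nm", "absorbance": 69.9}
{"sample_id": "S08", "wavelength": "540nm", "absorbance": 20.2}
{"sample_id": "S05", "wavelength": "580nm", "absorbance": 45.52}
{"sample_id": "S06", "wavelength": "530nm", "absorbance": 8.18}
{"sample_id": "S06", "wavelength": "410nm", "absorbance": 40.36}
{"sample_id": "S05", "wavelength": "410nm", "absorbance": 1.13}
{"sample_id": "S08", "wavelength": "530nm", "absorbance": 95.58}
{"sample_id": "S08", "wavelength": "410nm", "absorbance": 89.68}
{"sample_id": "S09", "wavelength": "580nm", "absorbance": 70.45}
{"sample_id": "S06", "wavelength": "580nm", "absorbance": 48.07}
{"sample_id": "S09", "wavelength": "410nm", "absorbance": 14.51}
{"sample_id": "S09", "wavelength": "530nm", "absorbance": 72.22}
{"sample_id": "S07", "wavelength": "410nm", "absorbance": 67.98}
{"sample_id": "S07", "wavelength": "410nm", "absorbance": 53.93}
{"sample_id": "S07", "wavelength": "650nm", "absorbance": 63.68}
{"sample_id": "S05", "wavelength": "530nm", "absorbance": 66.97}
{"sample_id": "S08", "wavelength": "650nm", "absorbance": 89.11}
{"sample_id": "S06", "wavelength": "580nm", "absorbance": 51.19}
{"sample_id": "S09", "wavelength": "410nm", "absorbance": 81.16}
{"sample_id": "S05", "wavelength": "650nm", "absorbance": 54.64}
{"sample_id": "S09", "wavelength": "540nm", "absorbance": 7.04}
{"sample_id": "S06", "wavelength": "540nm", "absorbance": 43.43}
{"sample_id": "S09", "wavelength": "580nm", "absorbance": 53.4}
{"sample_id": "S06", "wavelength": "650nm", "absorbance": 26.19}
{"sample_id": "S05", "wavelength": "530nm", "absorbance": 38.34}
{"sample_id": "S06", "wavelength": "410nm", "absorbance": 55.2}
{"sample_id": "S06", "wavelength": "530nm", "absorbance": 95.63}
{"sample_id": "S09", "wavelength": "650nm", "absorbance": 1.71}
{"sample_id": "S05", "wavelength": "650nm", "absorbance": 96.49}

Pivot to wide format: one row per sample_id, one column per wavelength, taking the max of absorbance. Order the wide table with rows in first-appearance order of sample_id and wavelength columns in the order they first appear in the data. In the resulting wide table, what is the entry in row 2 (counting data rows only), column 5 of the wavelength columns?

92.8

With rows in first-appearance order of sample_id, row 2 is sample_id=S09. wavelength columns in first-appearance order: 540nm, 410nm, 580nm, 650nm, 530nm; column 5 is 530nm.
Long rows with sample_id=S09, wavelength=530nm: max(59.36, 92.8, 72.22) = 92.8.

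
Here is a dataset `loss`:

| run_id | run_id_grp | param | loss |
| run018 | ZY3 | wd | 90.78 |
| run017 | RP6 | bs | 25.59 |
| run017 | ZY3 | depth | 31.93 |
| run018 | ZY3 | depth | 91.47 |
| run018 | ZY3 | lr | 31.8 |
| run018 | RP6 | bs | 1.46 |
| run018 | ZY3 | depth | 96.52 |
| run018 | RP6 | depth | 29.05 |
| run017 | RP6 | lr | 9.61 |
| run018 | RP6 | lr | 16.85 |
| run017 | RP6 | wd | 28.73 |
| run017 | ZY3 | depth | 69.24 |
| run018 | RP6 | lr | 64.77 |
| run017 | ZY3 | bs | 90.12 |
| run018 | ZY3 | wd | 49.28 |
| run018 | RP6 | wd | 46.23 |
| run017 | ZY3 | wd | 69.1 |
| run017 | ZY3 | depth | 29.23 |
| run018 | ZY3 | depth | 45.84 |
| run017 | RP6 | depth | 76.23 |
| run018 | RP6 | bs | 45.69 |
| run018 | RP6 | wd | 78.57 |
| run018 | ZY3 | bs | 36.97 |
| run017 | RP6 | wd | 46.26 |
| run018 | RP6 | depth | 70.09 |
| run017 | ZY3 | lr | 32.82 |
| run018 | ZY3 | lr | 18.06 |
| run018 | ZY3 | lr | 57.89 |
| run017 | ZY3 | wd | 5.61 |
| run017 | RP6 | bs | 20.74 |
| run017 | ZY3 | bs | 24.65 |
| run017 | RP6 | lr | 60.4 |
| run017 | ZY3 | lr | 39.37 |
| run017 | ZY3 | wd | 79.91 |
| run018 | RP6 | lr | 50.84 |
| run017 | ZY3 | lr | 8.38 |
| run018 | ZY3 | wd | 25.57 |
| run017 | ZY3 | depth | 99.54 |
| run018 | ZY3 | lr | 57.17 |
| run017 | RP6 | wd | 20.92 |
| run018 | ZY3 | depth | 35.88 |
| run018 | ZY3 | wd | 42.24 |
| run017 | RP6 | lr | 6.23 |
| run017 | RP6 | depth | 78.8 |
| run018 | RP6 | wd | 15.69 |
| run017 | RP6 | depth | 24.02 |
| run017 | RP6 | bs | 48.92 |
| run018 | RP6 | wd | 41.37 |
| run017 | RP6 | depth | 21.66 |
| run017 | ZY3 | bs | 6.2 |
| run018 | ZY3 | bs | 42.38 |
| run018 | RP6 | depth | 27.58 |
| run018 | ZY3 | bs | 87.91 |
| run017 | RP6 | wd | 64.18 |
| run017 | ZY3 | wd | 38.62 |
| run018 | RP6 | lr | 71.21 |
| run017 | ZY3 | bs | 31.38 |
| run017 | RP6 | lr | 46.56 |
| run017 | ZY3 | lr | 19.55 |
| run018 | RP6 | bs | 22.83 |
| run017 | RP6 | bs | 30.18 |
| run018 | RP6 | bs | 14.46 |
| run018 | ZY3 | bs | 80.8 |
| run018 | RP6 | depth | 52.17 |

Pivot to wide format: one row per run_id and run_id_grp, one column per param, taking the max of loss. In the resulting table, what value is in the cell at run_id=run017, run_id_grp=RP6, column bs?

48.92

Rows with run_id=run017, run_id_grp=RP6 and param=bs: loss values are 25.59, 20.74, 48.92, 30.18.
max(25.59, 20.74, 48.92, 30.18) = 48.92.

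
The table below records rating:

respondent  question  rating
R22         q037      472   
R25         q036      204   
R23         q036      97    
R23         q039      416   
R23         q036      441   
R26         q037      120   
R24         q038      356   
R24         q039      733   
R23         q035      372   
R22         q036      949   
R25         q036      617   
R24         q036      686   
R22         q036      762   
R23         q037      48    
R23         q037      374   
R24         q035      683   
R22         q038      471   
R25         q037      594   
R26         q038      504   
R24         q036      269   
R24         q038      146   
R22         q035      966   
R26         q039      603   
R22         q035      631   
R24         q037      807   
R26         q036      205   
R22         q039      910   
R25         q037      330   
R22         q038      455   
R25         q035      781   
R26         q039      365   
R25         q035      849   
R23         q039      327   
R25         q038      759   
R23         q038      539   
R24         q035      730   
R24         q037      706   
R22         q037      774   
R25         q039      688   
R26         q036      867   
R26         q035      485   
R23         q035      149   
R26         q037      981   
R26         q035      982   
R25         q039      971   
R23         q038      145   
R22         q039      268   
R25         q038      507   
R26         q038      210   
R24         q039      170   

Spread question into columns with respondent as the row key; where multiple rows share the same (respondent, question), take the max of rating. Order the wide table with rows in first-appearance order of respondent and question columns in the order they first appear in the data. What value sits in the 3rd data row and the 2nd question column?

With rows in first-appearance order of respondent, row 3 is respondent=R23. question columns in first-appearance order: q037, q036, q039, q038, q035; column 2 is q036.
Long rows with respondent=R23, question=q036: max(97, 441) = 441.

441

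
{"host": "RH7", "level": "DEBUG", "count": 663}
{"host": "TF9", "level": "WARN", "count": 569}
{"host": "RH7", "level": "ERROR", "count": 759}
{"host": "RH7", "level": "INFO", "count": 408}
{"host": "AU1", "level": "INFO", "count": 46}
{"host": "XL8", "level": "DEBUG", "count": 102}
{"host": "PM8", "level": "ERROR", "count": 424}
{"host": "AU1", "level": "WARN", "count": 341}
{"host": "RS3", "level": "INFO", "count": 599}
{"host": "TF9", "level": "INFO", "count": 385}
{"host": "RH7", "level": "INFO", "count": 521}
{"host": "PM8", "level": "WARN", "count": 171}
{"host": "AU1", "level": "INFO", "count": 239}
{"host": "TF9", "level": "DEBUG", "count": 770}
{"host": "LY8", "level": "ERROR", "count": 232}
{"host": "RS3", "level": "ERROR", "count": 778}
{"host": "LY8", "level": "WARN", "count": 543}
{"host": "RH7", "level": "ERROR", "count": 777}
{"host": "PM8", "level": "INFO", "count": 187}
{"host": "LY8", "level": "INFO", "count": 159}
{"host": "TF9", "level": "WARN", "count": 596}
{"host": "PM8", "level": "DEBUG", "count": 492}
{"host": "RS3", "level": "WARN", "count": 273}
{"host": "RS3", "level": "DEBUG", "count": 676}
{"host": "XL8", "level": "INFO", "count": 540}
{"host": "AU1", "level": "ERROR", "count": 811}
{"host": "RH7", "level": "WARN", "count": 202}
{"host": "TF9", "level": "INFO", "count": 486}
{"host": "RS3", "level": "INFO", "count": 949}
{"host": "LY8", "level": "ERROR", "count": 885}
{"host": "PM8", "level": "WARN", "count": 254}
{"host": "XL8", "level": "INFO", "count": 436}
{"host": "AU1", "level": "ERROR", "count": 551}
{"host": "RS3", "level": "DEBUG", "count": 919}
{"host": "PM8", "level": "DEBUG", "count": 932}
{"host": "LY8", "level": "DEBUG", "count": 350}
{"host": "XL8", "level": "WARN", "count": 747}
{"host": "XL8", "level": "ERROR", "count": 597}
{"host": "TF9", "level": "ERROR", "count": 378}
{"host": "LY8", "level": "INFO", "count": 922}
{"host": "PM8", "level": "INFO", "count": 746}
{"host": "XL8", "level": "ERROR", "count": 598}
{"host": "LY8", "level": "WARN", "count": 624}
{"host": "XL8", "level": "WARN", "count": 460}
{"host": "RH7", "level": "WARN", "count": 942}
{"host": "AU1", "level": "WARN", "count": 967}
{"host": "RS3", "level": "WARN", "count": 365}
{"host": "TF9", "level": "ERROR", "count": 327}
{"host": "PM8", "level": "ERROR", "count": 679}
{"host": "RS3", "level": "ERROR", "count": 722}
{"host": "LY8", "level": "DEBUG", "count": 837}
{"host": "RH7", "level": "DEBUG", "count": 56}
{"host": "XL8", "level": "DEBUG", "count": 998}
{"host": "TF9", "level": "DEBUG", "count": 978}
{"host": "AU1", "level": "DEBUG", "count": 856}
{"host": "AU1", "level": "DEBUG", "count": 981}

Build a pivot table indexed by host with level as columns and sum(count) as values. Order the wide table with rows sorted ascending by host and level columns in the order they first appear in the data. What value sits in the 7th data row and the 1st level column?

With rows sorted ascending by host, row 7 is host=XL8. level columns in first-appearance order: DEBUG, WARN, ERROR, INFO; column 1 is DEBUG.
Long rows with host=XL8, level=DEBUG: 102 + 998 = 1100.

1100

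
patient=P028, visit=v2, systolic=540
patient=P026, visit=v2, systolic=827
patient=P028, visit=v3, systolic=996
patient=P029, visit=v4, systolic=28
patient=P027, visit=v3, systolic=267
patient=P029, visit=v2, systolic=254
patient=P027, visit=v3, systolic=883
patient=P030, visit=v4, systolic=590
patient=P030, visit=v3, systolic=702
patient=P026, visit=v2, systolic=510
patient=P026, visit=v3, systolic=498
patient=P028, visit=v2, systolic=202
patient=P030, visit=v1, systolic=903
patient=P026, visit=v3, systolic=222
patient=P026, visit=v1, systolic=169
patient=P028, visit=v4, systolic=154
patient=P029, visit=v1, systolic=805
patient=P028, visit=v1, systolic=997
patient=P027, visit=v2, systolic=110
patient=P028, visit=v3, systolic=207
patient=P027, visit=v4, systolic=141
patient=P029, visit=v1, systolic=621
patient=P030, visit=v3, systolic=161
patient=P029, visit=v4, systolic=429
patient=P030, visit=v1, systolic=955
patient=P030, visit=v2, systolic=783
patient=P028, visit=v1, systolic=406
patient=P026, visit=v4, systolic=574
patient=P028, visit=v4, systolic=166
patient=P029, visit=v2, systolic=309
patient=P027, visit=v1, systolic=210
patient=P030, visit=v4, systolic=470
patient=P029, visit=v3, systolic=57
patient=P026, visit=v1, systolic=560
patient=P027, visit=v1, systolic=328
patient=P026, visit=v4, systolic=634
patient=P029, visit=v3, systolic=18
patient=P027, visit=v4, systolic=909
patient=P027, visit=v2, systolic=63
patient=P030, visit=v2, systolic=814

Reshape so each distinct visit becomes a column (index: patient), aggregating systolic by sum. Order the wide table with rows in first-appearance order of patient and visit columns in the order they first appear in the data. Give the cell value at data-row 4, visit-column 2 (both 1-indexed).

With rows in first-appearance order of patient, row 4 is patient=P027. visit columns in first-appearance order: v2, v3, v4, v1; column 2 is v3.
Long rows with patient=P027, visit=v3: 267 + 883 = 1150.

1150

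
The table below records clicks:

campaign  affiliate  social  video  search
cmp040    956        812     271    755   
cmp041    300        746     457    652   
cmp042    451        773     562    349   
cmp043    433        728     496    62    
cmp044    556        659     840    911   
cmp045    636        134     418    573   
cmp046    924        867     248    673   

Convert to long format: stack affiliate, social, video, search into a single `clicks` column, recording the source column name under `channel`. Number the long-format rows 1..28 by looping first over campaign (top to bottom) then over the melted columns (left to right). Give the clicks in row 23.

28 rows total (7 × 4). Row 23: index ⌊(23-1)/4⌋ = 5 into campaign → cmp045; (23-1) mod 4 = 2 into the melted columns → video.
So row 23 is (cmp045, video, 418); clicks = 418.

418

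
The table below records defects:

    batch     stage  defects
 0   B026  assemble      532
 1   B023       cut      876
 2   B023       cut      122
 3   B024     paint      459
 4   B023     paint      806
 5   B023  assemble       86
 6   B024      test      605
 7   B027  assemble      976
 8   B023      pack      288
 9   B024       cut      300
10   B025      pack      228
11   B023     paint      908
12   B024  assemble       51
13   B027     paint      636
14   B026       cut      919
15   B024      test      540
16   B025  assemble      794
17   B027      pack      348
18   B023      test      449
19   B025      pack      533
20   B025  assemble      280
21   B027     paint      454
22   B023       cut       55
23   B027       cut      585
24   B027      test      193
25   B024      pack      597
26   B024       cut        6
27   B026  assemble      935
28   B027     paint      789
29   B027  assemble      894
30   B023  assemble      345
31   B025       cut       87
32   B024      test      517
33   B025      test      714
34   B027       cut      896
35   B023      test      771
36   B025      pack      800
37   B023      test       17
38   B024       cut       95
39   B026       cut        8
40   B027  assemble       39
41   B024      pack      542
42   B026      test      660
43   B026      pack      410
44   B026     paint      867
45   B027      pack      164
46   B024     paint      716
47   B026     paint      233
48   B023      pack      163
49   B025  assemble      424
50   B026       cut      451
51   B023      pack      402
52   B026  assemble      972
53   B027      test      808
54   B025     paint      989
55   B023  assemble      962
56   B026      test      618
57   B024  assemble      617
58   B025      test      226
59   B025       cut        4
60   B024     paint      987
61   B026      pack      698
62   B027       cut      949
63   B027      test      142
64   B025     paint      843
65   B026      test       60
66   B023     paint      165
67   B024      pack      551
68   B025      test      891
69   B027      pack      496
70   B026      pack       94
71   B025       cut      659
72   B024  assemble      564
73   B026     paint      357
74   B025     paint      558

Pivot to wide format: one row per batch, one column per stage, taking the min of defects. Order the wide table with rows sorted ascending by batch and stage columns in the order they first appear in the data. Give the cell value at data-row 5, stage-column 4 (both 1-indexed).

With rows sorted ascending by batch, row 5 is batch=B027. stage columns in first-appearance order: assemble, cut, paint, test, pack; column 4 is test.
Long rows with batch=B027, stage=test: min(193, 808, 142) = 142.

142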